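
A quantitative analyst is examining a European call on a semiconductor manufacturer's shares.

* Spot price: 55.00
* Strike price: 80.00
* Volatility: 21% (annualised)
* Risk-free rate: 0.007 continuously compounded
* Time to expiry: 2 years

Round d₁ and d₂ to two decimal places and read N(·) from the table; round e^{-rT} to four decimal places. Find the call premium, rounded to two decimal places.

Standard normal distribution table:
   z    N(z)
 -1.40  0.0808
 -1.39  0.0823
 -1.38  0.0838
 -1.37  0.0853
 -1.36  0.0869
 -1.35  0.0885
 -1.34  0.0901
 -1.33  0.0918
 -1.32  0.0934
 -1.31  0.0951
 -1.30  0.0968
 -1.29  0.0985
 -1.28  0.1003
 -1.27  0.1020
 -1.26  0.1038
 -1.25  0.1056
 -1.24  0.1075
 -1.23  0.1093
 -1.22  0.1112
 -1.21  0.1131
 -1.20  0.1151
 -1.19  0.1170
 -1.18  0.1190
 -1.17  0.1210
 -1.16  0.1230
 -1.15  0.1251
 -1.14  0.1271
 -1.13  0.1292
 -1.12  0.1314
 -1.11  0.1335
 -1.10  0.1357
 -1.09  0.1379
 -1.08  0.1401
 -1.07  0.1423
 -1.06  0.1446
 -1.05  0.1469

σ√T = 0.21 × 1.4142 = 0.2970
ln(S/K) + (r + σ²/2)T = ln(55/80) + (0.007 + 0.21²/2)·2 = -0.3747 + 0.0581 = -0.3166
d₁ = -0.3166 / 0.2970 = -1.0660 which rounds to -1.07
d₂ = d₁ − σ√T = -1.0660 − 0.2970 = -1.3630 which rounds to -1.36
e^(−rT) = e^(−0.007·2) = 0.9861
C = 55·N(-1.07) − 80·0.9861·N(-1.36) = 55·0.1423 − 80·0.9861·0.0869 = 7.8265 − 6.8554 = 0.9711

0.97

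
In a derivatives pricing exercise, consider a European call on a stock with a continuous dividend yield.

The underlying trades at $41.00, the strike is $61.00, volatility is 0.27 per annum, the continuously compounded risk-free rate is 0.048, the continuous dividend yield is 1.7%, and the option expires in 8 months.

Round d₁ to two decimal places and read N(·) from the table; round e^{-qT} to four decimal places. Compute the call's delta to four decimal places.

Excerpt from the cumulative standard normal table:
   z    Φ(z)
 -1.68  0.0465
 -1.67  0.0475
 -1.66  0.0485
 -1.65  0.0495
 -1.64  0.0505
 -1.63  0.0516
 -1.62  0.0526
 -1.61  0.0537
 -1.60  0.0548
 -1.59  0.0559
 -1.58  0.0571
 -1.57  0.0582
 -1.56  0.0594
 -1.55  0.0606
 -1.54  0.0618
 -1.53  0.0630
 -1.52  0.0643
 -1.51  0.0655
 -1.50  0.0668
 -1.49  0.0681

σ√T = 0.27·√0.6667 = 0.2205
d₁ = [ln(41/61) + (0.048 − 0.017 + 0.27²/2)·0.6667] / 0.2205 = [-0.3973 + 0.0450] / 0.2205 = -1.5982 ≈ -1.60
N(d₁) = N(-1.60) = 0.0548
Δ_call = exp(−qT)·N(d₁) = 0.9887·0.0548 = 0.0542

0.0542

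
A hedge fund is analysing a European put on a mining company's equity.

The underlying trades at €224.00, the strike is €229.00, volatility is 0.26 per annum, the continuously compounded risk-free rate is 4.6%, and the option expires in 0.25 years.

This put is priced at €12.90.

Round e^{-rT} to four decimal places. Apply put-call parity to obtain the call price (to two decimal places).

exp(−rT) = exp(−0.046·0.25) = 0.9886
Put-call parity: C − P = S − K·e^(−rT) = 224 − 229·0.9886 = 224 − 226.3894 = -2.3894
C = P + (C − P) = 12.90 + (-2.3894) = 10.5106

€10.51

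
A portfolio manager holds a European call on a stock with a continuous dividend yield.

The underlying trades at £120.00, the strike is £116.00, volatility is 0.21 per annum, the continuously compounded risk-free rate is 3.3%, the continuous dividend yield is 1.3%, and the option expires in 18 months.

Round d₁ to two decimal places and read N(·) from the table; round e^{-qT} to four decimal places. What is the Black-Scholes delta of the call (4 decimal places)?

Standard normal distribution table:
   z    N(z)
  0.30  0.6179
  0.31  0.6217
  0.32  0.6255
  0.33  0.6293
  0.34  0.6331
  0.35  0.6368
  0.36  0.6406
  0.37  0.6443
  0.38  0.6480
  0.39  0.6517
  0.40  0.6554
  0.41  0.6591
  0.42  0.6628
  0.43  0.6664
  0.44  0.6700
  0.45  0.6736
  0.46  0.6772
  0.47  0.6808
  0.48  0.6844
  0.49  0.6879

σ√T = 0.21 × 1.2247 = 0.2572
ln(S/K) + (r − q + σ²/2)T = ln(120/116) + (0.033 − 0.013 + 0.21²/2)·1.5 = 0.0339 + 0.0631 = 0.0970
d₁ = 0.0970 / 0.2572 = 0.3771 → 0.38
N(d₁) = N(0.38) = 0.6480
Δ_call = e^(−qT)·N(d₁) = 0.9807·0.6480 = 0.6355

0.6355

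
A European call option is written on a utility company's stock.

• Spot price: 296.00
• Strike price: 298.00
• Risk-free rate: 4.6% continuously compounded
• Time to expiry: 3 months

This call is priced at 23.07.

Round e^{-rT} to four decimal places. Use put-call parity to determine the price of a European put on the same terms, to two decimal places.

exp(−rT) = exp(−0.046·0.25) = 0.9886
Put-call parity: C − P = S − K·e^(−rT) = 296 − 298·0.9886 = 296 − 294.6028 = 1.3972
P = C − (C − P) = 23.07 − (1.3972) = 21.6728

21.67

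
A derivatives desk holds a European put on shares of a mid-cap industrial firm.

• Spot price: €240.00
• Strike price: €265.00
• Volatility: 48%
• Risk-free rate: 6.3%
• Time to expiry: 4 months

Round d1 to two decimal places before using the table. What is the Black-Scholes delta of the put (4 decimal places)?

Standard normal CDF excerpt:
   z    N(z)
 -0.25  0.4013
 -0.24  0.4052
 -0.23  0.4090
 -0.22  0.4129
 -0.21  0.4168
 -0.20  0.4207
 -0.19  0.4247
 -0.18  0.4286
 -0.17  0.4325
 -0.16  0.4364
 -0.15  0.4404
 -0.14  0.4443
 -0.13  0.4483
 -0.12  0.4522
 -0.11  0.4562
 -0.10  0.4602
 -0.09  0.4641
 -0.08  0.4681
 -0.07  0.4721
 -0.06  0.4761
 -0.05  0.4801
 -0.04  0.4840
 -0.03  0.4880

T = 0.3333;  σ√T = 0.2771
d₁ = [ln(240/265) + (0.063 + ½·0.48²)·0.3333] / (σ√T) = (-0.0991 + 0.0594) / 0.2771 = -0.1432 ⇒ -0.14
N(d₁) = N(-0.14) = 0.4443
Δ_put = N(d₁) − 1 = 0.4443 − 1 = -0.5557

-0.5557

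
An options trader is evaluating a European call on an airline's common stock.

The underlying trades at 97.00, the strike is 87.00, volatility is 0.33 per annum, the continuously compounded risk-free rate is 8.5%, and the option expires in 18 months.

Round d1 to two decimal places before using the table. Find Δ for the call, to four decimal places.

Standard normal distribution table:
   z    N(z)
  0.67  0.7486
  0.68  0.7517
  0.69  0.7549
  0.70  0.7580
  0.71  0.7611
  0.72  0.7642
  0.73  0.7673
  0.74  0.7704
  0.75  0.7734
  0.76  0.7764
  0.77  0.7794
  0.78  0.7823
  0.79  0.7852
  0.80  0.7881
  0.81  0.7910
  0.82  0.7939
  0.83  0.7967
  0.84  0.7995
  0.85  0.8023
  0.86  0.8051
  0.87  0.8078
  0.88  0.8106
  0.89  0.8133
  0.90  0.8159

σ√T = 0.33 × 1.2247 = 0.4042
d₁ = [ln(97/87) + (0.085 + ½·0.33²)·1.5] / (σ√T) = (0.1088 + 0.2092) / 0.4042 = 0.7868 → 0.79
N(d₁) = N(0.79) = 0.7852
Δ_call = N(d₁) = 0.7852

0.7852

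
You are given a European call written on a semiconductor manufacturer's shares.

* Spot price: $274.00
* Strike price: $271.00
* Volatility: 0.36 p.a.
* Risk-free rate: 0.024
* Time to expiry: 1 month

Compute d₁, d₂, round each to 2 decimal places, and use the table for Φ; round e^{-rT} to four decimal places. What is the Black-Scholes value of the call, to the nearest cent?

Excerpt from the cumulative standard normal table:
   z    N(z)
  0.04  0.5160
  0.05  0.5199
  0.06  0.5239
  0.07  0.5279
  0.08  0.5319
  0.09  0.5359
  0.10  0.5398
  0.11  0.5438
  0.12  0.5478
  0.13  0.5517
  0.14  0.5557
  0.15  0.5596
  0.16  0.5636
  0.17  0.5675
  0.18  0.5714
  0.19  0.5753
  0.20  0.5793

$13.79

T = 0.08333;  σ√T = 0.1039
d₁ = [ln(274/271) + (0.024 + ½·0.36²)·0.08333] / (σ√T) = (0.0110 + 0.0074) / 0.1039 = 0.1771 which rounds to 0.18
d₂ = 0.1771 − 0.1039 = 0.0732 which rounds to 0.07
exp(−rT) = exp(−0.024·0.08333) = 0.9980
C = 274·N(0.18) − 271·0.9980·N(0.07) = 274·0.5714 − 271·0.9980·0.5279 = 156.5636 − 142.7748 = 13.7888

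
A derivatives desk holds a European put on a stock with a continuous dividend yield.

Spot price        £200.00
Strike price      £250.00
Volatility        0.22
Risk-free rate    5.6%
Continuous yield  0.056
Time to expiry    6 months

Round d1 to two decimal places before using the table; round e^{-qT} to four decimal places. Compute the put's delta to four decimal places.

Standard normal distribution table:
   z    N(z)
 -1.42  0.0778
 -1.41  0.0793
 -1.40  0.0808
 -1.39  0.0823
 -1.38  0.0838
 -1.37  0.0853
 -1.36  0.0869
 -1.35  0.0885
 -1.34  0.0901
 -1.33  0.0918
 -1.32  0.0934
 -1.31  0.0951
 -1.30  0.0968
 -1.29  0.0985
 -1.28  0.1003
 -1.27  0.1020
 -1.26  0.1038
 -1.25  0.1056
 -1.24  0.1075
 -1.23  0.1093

σ√T = 0.22·√0.5 = 0.1556
d₁ = [ln(200/250) + (0.056 − 0.056 + 0.22²/2)·0.5] / 0.1556 = [-0.2231 + 0.0121] / 0.1556 = -1.3566 ⇒ -1.36
N(d₁) = N(-1.36) = 0.0869
Δ_put = e^(−qT)·(N(d₁) − 1) = 0.9724·(0.0869 − 1) = -0.8879

-0.8879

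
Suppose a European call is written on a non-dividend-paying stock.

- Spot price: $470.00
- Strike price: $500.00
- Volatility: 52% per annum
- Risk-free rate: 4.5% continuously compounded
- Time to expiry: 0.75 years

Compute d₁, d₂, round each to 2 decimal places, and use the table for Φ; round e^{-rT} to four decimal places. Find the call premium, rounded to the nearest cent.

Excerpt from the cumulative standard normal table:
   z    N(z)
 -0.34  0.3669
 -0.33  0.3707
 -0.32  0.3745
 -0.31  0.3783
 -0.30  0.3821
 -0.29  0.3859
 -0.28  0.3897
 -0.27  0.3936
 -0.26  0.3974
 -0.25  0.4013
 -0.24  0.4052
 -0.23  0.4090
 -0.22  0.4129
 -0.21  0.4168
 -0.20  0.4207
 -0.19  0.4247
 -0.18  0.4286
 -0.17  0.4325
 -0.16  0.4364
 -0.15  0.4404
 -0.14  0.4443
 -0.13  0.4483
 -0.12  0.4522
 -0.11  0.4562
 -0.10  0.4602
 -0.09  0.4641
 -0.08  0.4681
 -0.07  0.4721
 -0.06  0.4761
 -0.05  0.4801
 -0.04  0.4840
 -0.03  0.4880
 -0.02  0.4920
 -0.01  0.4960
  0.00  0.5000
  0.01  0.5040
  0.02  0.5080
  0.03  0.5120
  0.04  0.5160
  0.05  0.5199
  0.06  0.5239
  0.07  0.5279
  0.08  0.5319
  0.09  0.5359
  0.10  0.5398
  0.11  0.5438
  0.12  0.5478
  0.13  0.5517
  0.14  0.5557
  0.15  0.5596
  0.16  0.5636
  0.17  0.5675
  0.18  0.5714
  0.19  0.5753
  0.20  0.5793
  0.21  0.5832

T = 0.75;  σ√T = 0.4503
ln(S/K) + (r + σ²/2)T = ln(470/500) + (0.045 + 0.52²/2)·0.75 = -0.0619 + 0.1352 = 0.0733
d₁ = 0.0733 / 0.4503 = 0.1627 → 0.16
d₂ = d₁ − σ√T = 0.1627 − 0.4503 = -0.2876 → -0.29
e^(−rT) = e^(−0.045·0.75) = 0.9668
C = 470·N(0.16) − 500·0.9668·N(-0.29) = 470·0.5636 − 500·0.9668·0.3859 = 264.8920 − 186.5441 = 78.3479

$78.35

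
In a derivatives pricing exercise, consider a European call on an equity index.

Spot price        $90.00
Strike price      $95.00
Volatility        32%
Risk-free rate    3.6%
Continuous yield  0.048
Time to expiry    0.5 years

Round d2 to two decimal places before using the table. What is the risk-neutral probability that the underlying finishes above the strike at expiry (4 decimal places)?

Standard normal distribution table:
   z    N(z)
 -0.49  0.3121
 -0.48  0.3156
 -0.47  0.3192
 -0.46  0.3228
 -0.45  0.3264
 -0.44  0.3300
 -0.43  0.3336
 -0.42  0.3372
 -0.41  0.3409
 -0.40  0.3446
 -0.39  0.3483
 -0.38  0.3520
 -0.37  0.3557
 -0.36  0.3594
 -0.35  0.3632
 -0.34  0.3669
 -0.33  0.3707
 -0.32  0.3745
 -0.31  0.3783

T = 0.5;  σ√T = 0.2263
ln(S/K) + (r − q + σ²/2)T = ln(90/95) + (0.036 − 0.048 + 0.32²/2)·0.5 = -0.0541 + 0.0196 = -0.0345
d₁ = -0.0345 / 0.2263 = -0.1523 ⇒ -0.15
d₂ = d₁ − σ√T = -0.1523 − 0.2263 = -0.3786 ⇒ -0.38
Risk-neutral Pr[S_T > K] = N(d₂) = N(-0.38) = 0.3520

0.3520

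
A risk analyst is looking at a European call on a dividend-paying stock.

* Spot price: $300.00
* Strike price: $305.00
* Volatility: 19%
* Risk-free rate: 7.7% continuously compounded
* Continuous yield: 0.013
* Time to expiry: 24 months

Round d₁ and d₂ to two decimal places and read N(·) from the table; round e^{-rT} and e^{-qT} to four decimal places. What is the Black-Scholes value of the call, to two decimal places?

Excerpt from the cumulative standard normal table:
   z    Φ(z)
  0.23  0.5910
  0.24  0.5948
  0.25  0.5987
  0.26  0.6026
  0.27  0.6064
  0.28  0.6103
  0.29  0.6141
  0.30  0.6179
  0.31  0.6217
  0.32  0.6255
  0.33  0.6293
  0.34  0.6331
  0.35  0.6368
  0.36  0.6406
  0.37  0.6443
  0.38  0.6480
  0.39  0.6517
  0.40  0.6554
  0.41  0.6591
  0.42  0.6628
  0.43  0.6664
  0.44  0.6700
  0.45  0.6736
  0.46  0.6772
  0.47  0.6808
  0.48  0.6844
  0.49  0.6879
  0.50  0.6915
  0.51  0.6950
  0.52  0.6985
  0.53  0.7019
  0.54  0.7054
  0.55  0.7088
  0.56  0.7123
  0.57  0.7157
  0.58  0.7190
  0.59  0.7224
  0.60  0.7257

$47.60

σ√T = 0.19 × 1.4142 = 0.2687
ln(S/K) + (r − q + σ²/2)T = ln(300/305) + (0.077 − 0.013 + 0.19²/2)·2 = -0.0165 + 0.1641 = 0.1476
d₁ = 0.1476 / 0.2687 = 0.5492 → 0.55
d₂ = d₁ − σ√T = 0.5492 − 0.2687 = 0.2805 → 0.28
e^(−qT) = e^(−0.013·2) = 0.9743;  e^(−rT) = e^(−0.077·2) = 0.8573
C = 300·0.9743·N(0.55) − 305·0.8573·N(0.28) = 300·0.9743·0.7088 − 305·0.8573·0.6103 = 207.1752 − 159.5791 = 47.5960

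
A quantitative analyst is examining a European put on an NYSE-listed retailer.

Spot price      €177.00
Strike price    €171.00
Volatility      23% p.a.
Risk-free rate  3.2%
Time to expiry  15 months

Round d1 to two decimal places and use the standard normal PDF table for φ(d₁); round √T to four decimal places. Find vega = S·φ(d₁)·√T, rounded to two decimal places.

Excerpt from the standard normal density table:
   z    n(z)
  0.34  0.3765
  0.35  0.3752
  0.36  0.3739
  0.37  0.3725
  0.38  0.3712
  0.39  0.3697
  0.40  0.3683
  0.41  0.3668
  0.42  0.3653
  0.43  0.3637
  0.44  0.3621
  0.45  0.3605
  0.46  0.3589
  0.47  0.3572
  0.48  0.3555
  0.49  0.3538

T = 1.25;  σ√T = 0.2571
d₁ = [ln(177/171) + (0.032 + 0.23²/2)·1.25] / 0.2571 = [0.0345 + 0.0731] / 0.2571 = 0.4182 ≈ 0.42
√T = √1.25 = 1.1180
φ(d₁) = φ(0.42) = 0.3653
vega = S·φ(d₁)·√T = 177·0.3653·1.1180 = 72.2878
(The call has the same vega.)

72.29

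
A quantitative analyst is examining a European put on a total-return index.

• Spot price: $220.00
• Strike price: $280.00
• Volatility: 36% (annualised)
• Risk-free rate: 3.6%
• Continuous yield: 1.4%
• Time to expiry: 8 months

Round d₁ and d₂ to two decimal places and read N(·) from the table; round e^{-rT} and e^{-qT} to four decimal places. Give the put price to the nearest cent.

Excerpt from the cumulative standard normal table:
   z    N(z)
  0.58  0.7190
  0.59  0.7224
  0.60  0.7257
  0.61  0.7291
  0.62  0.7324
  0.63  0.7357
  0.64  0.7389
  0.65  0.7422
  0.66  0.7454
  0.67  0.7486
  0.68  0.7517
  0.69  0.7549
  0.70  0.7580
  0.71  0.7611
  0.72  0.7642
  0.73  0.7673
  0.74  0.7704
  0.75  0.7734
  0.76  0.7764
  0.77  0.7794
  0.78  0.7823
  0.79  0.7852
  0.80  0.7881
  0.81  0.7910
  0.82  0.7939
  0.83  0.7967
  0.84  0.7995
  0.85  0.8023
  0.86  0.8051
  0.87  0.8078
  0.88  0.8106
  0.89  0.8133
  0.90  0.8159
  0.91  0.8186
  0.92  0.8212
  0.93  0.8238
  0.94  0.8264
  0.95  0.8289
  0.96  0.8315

σ√T = 0.36·√0.6667 = 0.2939
ln(S/K) + (r − q + σ²/2)T = ln(220/280) + (0.036 − 0.014 + 0.36²/2)·0.6667 = -0.2412 + 0.0579 = -0.1833
d₁ = -0.1833 / 0.2939 = -0.6236 which rounds to -0.62
d₂ = d₁ − σ√T = -0.6236 − 0.2939 = -0.9175 which rounds to -0.92
e^(−qT) = e^(−0.014·0.6667) = 0.9907;  e^(−rT) = e^(−0.036·0.6667) = 0.9763
P = 280·0.9763·N(0.92) − 220·0.9907·N(0.62) = 280·0.9763·0.8212 − 220·0.9907·0.7324 = 224.4865 − 159.6295 = 64.8570

$64.86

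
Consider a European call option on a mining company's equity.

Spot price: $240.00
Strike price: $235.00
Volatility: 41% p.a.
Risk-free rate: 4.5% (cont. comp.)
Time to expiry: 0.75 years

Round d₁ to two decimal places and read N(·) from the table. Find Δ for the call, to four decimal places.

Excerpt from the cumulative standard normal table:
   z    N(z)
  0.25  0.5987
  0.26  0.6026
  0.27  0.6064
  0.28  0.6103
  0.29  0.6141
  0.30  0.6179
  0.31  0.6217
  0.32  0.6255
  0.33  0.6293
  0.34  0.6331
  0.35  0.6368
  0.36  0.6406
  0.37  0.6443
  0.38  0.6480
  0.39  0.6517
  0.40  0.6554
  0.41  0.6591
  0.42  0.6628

0.6293

σ√T = 0.41·√0.75 = 0.3551
d₁ = [ln(240/235) + (0.045 + 0.41²/2)·0.75] / 0.3551 = [0.0211 + 0.0968] / 0.3551 = 0.3319 which rounds to 0.33
N(d₁) = N(0.33) = 0.6293
Δ_call = N(d₁) = 0.6293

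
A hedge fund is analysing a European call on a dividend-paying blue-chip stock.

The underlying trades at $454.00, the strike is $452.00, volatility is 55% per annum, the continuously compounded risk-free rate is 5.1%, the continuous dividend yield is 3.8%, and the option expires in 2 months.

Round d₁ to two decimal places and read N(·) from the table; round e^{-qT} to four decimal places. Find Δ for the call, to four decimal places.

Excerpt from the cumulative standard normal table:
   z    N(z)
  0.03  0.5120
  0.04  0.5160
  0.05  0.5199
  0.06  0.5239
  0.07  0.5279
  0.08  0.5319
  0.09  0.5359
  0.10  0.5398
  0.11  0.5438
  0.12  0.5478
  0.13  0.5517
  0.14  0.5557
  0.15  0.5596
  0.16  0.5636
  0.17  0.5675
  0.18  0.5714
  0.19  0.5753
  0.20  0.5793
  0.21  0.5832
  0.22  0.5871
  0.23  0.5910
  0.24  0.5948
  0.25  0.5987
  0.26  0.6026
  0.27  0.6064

σ√T = 0.55·√0.1667 = 0.2245
d₁ = [ln(454/452) + (0.051 − 0.038 + ½·0.55²)·0.1667] / (σ√T) = (0.0044 + 0.0274) / 0.2245 = 0.1416 → 0.14
N(d₁) = N(0.14) = 0.5557
Δ_call = exp(−qT)·N(d₁) = 0.9937·0.5557 = 0.5522

0.5522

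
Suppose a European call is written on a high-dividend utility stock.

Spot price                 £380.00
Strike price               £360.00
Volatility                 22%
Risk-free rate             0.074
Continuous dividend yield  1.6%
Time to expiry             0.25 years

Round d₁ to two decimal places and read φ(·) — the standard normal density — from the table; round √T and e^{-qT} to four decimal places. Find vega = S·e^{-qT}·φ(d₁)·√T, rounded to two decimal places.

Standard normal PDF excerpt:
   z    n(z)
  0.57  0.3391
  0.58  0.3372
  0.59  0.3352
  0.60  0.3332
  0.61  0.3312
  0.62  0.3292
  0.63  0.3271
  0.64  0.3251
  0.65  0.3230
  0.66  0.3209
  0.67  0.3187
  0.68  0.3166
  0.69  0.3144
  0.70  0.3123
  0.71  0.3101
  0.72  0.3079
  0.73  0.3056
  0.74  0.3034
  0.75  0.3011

59.91

T = 0.25;  σ√T = 0.1100
d₁ = [ln(380/360) + (0.074 − 0.016 + 0.22²/2)·0.25] / 0.1100 = [0.0541 + 0.0205] / 0.1100 = 0.6783 ≈ 0.68
√T = √0.25 = 0.5000
φ(d₁) = φ(0.68) = 0.3166
exp(−qT) = exp(−0.016·0.25) = 0.9960
vega = S·exp(−qT)·φ(d₁)·√T = 380·0.9960·0.3166·0.5000 = 59.9134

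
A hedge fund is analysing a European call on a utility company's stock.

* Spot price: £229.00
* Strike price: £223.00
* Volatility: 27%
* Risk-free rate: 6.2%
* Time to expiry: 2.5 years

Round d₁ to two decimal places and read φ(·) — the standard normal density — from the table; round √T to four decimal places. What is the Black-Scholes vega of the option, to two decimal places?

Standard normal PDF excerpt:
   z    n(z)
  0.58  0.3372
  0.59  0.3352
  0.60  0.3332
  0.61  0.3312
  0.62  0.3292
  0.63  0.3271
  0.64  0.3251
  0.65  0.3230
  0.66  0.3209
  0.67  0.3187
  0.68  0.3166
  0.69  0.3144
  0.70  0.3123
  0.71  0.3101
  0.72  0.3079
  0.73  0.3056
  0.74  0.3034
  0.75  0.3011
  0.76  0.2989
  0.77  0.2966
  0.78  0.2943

σ√T = 0.27 × 1.5811 = 0.4269
d₁ = [ln(229/223) + (0.062 + 0.27²/2)·2.5] / 0.4269 = [0.0266 + 0.2461] / 0.4269 = 0.6387 which rounds to 0.64
√T = √2.5 = 1.5811
φ(d₁) = φ(0.64) = 0.3251
vega = S·φ(d₁)·√T = 229·0.3251·1.5811 = 117.7096

117.71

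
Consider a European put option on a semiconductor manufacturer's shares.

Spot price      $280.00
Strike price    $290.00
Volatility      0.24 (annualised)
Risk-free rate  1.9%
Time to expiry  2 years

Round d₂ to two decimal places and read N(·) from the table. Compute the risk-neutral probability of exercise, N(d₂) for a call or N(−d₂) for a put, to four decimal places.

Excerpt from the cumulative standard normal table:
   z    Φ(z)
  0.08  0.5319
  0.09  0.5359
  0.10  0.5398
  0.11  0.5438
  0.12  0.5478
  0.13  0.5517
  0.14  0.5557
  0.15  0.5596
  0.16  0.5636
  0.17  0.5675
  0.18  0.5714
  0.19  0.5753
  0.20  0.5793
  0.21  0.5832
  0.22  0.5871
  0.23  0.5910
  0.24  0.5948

0.5636

σ√T = 0.24·√2 = 0.3394
ln(S/K) + (r + σ²/2)T = ln(280/290) + (0.019 + 0.24²/2)·2 = -0.0351 + 0.0956 = 0.0605
d₁ = 0.0605 / 0.3394 = 0.1783 ⇒ 0.18
d₂ = d₁ − σ√T = 0.1783 − 0.3394 = -0.1611 ⇒ -0.16
Pr(exercise) under Q = N(−d₂) = N(0.16) = 0.5636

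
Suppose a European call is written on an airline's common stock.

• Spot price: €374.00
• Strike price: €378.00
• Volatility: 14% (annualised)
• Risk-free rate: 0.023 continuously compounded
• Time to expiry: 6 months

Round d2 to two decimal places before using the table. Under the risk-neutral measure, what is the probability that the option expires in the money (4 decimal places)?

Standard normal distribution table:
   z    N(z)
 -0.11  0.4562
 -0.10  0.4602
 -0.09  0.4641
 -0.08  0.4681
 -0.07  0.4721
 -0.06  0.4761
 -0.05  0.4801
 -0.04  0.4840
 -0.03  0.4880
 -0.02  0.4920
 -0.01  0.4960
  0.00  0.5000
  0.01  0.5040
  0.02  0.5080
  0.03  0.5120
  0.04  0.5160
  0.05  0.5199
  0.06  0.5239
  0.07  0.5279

T = 0.5;  σ√T = 0.0990
ln(S/K) + (r + σ²/2)T = ln(374/378) + (0.023 + 0.14²/2)·0.5 = -0.0106 + 0.0164 = 0.0058
d₁ = 0.0058 / 0.0990 = 0.0582 ≈ 0.06
d₂ = d₁ − σ√T = 0.0582 − 0.0990 = -0.0408 ≈ -0.04
Risk-neutral Pr[S_T > K] = N(d₂) = N(-0.04) = 0.4840

0.4840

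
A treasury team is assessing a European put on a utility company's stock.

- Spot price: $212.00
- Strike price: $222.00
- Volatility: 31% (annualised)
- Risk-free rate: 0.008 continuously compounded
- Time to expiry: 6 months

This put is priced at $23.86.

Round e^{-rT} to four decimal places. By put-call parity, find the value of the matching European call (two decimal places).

$14.75

e^(−rT) = e^(−0.008·0.5) = 0.9960
Put-call parity: C − P = S − K·e^(−rT) = 212 − 222·0.9960 = 212 − 221.1120 = -9.1120
C = P + (C − P) = 23.86 + (-9.1120) = 14.7480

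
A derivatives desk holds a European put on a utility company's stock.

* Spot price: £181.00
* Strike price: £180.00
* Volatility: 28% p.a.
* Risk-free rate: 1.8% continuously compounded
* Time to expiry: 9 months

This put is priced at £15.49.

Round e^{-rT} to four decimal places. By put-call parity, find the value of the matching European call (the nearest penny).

£18.90

e^(−rT) = e^(−0.018·0.75) = 0.9866
Put-call parity: C − P = S − K·e^(−rT) = 181 − 180·0.9866 = 181 − 177.5880 = 3.4120
C = P + (C − P) = 15.49 + (3.4120) = 18.9020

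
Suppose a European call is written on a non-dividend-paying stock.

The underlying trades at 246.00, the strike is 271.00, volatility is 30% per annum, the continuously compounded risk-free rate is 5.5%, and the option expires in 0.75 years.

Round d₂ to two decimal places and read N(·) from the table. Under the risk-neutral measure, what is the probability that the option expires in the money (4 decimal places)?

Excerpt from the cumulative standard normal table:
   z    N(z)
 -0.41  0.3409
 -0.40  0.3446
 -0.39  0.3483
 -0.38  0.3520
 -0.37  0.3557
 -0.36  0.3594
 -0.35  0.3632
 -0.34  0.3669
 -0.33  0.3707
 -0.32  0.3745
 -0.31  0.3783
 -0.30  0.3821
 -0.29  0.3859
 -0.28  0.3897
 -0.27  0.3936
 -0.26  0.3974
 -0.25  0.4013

σ√T = 0.3·√0.75 = 0.2598
ln(S/K) + (r + σ²/2)T = ln(246/271) + (0.055 + 0.3²/2)·0.75 = -0.0968 + 0.0750 = -0.0218
d₁ = -0.0218 / 0.2598 = -0.0839 ≈ -0.08
d₂ = d₁ − σ√T = -0.0839 − 0.2598 = -0.3437 ≈ -0.34
Risk-neutral Pr[S_T > K] = N(d₂) = N(-0.34) = 0.3669

0.3669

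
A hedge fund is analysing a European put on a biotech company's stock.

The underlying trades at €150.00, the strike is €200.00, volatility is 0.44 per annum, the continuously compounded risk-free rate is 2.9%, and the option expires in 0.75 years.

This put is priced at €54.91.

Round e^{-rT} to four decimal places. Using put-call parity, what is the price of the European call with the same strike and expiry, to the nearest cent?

exp(−rT) = exp(−0.029·0.75) = 0.9785
Put-call parity: C − P = S − K·e^(−rT) = 150 − 200·0.9785 = 150 − 195.7000 = -45.7000
C = P + (C − P) = 54.91 + (-45.7000) = 9.2100

€9.21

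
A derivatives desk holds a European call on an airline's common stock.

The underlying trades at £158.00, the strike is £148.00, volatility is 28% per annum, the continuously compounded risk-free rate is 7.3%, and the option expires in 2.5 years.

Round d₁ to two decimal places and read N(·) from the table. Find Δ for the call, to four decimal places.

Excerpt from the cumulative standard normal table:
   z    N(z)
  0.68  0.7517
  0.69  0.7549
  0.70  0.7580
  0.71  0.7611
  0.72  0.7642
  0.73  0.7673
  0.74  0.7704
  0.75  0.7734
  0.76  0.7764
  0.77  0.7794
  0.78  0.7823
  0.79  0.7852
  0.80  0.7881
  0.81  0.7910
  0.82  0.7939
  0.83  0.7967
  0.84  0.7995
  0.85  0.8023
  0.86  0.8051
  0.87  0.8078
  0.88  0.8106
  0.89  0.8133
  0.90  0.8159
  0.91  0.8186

0.7823

σ√T = 0.28·√2.5 = 0.4427
d₁ = [ln(158/148) + (0.073 + ½·0.28²)·2.5] / (σ√T) = (0.0654 + 0.2805) / 0.4427 = 0.7813 which rounds to 0.78
N(d₁) = N(0.78) = 0.7823
Δ_call = N(d₁) = 0.7823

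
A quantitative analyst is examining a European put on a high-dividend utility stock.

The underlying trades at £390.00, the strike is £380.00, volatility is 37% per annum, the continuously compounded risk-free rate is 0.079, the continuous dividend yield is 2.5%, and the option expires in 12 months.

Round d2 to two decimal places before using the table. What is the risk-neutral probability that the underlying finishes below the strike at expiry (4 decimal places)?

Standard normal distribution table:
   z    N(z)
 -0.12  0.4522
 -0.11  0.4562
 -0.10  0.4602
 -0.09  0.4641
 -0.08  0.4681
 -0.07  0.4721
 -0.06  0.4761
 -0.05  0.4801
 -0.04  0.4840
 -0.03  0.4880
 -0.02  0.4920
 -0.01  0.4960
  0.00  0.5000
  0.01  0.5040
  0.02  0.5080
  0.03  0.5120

0.4880

T = 1;  σ√T = 0.3700
d₁ = [ln(390/380) + (0.079 − 0.025 + 0.37²/2)·1] / 0.3700 = [0.0260 + 0.1225] / 0.3700 = 0.4011 ≈ 0.40
d₂ = d₁ − σ√T = 0.4011 − 0.3700 = 0.0311 ≈ 0.03
Pr(exercise) under Q = N(−d₂) = N(-0.03) = 0.4880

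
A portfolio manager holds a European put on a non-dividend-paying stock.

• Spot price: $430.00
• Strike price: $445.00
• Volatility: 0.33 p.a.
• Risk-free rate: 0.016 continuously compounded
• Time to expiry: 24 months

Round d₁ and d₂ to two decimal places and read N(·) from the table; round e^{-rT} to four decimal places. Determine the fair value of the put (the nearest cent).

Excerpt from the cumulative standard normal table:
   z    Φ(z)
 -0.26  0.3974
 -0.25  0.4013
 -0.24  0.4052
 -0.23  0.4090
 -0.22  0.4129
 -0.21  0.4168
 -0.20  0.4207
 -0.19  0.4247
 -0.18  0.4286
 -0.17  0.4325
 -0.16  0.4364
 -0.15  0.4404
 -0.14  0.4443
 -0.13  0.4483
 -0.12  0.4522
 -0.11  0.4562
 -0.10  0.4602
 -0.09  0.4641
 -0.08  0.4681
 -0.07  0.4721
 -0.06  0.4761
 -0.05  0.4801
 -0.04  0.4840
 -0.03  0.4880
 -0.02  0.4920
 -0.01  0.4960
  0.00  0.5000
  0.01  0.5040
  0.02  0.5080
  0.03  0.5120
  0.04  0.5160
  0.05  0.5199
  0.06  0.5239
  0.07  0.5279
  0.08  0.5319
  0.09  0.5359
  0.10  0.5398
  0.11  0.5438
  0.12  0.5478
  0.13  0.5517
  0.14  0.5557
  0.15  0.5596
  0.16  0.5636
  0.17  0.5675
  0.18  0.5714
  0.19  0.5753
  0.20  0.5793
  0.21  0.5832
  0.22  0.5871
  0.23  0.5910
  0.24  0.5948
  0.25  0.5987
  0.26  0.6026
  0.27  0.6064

T = 2;  σ√T = 0.4667
ln(S/K) + (r + σ²/2)T = ln(430/445) + (0.016 + 0.33²/2)·2 = -0.0343 + 0.1409 = 0.1066
d₁ = 0.1066 / 0.4667 = 0.2284 which rounds to 0.23
d₂ = d₁ − σ√T = 0.2284 − 0.4667 = -0.2383 which rounds to -0.24
exp(−rT) = exp(−0.016·2) = 0.9685
P = 445·0.9685·N(0.24) − 430·N(-0.23) = 445·0.9685·0.5948 − 430·0.4090 = 256.3484 − 175.8700 = 80.4784

$80.48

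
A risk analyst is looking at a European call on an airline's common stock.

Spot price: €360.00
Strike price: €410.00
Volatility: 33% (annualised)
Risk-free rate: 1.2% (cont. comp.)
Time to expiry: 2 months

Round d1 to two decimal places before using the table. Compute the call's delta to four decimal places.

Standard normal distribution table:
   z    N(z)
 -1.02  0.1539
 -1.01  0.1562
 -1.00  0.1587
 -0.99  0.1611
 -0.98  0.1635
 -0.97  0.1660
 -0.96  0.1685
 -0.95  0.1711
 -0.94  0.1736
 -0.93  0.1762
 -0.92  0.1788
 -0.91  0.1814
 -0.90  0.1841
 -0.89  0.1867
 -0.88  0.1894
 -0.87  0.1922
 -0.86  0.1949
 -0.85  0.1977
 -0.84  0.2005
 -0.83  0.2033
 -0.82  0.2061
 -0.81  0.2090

σ√T = 0.33·√0.1667 = 0.1347
d₁ = [ln(360/410) + (0.012 + 0.33²/2)·0.1667] / 0.1347 = [-0.1301 + 0.0111] / 0.1347 = -0.8831 which rounds to -0.88
N(d₁) = N(-0.88) = 0.1894
Δ_call = N(d₁) = 0.1894

0.1894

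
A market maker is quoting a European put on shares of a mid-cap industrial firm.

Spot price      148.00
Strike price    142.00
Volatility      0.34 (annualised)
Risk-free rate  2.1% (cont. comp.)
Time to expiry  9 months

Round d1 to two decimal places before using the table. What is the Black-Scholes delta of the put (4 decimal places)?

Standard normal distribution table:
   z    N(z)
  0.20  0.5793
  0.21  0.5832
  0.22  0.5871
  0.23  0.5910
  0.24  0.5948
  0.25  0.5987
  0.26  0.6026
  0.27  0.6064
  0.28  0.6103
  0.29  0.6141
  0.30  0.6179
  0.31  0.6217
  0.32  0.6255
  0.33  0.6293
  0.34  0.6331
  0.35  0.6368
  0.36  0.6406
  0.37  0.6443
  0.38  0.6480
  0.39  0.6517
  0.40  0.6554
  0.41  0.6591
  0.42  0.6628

-0.3669

σ√T = 0.34 × 0.8660 = 0.2944
ln(S/K) + (r + σ²/2)T = ln(148/142) + (0.021 + 0.34²/2)·0.75 = 0.0414 + 0.0591 = 0.1005
d₁ = 0.1005 / 0.2944 = 0.3413 ≈ 0.34
N(d₁) = N(0.34) = 0.6331
Δ_put = N(d₁) − 1 = 0.6331 − 1 = -0.3669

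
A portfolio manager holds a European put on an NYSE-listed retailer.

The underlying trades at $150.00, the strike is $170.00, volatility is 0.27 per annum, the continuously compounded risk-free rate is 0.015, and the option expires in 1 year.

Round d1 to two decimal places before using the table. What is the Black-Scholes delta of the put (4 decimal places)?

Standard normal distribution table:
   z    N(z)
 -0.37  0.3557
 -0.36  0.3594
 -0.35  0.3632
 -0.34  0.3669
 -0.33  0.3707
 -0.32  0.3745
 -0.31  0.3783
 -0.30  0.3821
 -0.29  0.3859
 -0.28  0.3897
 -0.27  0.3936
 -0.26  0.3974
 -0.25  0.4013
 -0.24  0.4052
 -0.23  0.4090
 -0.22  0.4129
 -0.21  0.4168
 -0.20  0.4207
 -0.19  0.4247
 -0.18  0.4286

-0.6064

σ√T = 0.27 × 1.0000 = 0.2700
ln(S/K) + (r + σ²/2)T = ln(150/170) + (0.015 + 0.27²/2)·1 = -0.1252 + 0.0515 = -0.0737
d₁ = -0.0737 / 0.2700 = -0.2730 ⇒ -0.27
N(d₁) = N(-0.27) = 0.3936
Δ_put = N(d₁) − 1 = 0.3936 − 1 = -0.6064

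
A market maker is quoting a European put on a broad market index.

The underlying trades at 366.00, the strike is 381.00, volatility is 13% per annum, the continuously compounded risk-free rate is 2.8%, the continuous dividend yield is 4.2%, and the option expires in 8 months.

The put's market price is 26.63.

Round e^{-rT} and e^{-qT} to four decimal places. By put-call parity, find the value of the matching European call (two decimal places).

e^(−qT) = e^(−0.042·0.6667) = 0.9724;  e^(−rT) = e^(−0.028·0.6667) = 0.9815
Put-call parity: C − P = S·e^(−qT) − K·e^(−rT) = 366·0.9724 − 381·0.9815 = 355.8984 − 373.9515 = -18.0531
C = P + (C − P) = 26.63 + (-18.0531) = 8.5769

8.58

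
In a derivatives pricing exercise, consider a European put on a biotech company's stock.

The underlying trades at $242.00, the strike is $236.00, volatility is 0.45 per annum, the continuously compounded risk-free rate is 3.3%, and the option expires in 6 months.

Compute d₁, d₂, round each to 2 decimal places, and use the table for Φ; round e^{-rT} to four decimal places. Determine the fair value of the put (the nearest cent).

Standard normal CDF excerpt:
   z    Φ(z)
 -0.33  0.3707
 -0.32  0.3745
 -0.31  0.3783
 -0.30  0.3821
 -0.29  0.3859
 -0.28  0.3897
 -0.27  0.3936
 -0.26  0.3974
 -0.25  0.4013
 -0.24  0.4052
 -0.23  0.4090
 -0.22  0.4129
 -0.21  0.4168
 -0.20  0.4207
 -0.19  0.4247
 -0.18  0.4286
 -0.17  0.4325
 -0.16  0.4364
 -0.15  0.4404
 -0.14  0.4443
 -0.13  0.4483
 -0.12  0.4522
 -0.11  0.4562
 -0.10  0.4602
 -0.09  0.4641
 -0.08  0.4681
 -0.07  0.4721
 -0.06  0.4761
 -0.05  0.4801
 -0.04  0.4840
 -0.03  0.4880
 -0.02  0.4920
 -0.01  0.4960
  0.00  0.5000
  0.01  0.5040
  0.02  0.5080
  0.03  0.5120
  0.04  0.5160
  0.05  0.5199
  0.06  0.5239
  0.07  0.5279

$25.46

σ√T = 0.45 × 0.7071 = 0.3182
d₁ = [ln(242/236) + (0.033 + 0.45²/2)·0.5] / 0.3182 = [0.0251 + 0.0671] / 0.3182 = 0.2899 which rounds to 0.29
d₂ = d₁ − σ√T = 0.2899 − 0.3182 = -0.0283 which rounds to -0.03
e^(−rT) = e^(−0.033·0.5) = 0.9836
P = 236·0.9836·N(0.03) − 242·N(-0.29) = 236·0.9836·0.5120 − 242·0.3859 = 118.8504 − 93.3878 = 25.4626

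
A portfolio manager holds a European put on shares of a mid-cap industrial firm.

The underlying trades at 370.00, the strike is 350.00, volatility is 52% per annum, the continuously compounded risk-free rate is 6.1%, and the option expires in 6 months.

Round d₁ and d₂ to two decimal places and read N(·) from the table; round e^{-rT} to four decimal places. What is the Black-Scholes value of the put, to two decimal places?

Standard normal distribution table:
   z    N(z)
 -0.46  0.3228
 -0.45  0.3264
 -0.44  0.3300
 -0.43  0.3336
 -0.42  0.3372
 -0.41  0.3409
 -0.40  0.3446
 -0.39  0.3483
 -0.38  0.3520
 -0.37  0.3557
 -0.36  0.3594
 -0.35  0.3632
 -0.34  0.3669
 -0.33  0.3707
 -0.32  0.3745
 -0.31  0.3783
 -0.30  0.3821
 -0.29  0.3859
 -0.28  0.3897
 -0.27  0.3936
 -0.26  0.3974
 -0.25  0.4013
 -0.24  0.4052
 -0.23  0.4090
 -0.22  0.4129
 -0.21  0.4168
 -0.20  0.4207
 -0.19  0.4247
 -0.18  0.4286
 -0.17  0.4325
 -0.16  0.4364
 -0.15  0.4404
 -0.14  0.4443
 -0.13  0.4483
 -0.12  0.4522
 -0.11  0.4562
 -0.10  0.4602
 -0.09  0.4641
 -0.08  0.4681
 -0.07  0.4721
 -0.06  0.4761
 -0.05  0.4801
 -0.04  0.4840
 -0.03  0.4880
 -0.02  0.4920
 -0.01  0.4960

38.23

T = 0.5;  σ√T = 0.3677
ln(S/K) + (r + σ²/2)T = ln(370/350) + (0.061 + 0.52²/2)·0.5 = 0.0556 + 0.0981 = 0.1537
d₁ = 0.1537 / 0.3677 = 0.4179 → 0.42
d₂ = d₁ − σ√T = 0.4179 − 0.3677 = 0.0502 → 0.05
exp(−rT) = exp(−0.061·0.5) = 0.9700
P = 350·0.9700·N(-0.05) − 370·N(-0.42) = 350·0.9700·0.4801 − 370·0.3372 = 162.9940 − 124.7640 = 38.2300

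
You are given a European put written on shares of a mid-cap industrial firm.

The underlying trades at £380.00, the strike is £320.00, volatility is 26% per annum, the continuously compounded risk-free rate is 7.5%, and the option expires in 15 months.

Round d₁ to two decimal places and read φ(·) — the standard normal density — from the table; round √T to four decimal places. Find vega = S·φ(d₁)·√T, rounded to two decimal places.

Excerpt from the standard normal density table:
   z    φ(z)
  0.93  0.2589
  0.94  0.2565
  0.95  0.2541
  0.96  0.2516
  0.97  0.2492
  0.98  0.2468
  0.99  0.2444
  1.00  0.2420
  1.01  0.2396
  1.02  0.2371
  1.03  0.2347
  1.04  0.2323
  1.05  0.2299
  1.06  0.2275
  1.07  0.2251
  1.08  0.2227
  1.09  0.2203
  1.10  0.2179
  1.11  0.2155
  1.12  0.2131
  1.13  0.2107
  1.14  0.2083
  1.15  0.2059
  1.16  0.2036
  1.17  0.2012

T = 1.25;  σ√T = 0.2907
ln(S/K) + (r + σ²/2)T = ln(380/320) + (0.075 + 0.26²/2)·1.25 = 0.1719 + 0.1360 = 0.3079
d₁ = 0.3079 / 0.2907 = 1.0590 ⇒ 1.06
√T = √1.25 = 1.1180
φ(d₁) = φ(1.06) = 0.2275
vega = S·φ(d₁)·√T = 380·0.2275·1.1180 = 96.6511
(The call has the same vega.)

96.65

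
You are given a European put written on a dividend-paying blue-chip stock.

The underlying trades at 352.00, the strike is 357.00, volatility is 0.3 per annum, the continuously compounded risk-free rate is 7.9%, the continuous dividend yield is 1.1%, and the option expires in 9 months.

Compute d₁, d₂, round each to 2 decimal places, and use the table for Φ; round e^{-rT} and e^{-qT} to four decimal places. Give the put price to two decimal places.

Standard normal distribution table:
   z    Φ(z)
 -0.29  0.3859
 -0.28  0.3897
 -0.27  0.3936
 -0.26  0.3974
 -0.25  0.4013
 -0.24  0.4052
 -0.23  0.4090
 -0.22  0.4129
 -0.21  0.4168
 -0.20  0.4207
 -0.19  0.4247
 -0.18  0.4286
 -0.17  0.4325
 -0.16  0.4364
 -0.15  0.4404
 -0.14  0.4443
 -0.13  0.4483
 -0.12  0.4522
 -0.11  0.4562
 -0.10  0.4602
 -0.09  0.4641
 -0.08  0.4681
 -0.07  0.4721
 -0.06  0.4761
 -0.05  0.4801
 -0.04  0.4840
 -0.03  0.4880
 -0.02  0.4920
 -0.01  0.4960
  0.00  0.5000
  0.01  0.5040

29.48

T = 0.75;  σ√T = 0.2598
d₁ = [ln(352/357) + (0.079 − 0.011 + 0.3²/2)·0.75] / 0.2598 = [-0.0141 + 0.0848] / 0.2598 = 0.2719 which rounds to 0.27
d₂ = d₁ − σ√T = 0.2719 − 0.2598 = 0.0121 which rounds to 0.01
e^(−qT) = e^(−0.011·0.75) = 0.9918;  e^(−rT) = e^(−0.079·0.75) = 0.9425
N(−d₂) = N(-0.01) = 0.4960;  N(−d₁) = N(-0.27) = 0.3936
P = 357·0.9425·0.4960 − 352·0.9918·0.3936 = 166.8904 − 137.4111 = 29.4792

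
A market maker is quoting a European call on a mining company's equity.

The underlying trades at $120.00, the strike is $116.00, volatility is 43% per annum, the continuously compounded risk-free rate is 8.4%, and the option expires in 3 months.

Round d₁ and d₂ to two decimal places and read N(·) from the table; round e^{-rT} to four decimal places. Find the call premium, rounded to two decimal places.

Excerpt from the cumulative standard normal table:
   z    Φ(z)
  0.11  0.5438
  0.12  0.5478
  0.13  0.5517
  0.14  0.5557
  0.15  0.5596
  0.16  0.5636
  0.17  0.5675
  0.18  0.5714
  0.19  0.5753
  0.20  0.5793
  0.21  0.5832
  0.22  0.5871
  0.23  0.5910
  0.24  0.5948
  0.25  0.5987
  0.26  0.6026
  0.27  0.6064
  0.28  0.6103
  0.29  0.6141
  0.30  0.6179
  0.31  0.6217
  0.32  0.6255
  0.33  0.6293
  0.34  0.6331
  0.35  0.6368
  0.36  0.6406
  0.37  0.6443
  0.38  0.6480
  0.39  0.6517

$13.31

T = 0.25;  σ√T = 0.2150
d₁ = [ln(120/116) + (0.084 + ½·0.43²)·0.25] / (σ√T) = (0.0339 + 0.0441) / 0.2150 = 0.3629 ⇒ 0.36
d₂ = 0.3629 − 0.2150 = 0.1479 ⇒ 0.15
e^(−rT) = e^(−0.084·0.25) = 0.9792
C = 120·N(0.36) − 116·0.9792·N(0.15) = 120·0.6406 − 116·0.9792·0.5596 = 76.8720 − 63.5634 = 13.3086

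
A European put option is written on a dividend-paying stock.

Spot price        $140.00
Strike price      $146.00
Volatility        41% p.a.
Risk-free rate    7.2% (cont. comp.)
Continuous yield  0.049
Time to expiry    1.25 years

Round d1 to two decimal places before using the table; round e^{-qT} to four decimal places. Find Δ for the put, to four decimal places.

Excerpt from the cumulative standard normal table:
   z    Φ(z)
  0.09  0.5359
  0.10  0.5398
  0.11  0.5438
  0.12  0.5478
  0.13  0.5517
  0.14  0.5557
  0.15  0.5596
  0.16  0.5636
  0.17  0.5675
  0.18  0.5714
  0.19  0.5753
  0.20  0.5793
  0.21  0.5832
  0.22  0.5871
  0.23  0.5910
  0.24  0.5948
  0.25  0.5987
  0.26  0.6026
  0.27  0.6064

-0.3957

T = 1.25;  σ√T = 0.4584
ln(S/K) + (r − q + σ²/2)T = ln(140/146) + (0.072 − 0.049 + 0.41²/2)·1.25 = -0.0420 + 0.1338 = 0.0918
d₁ = 0.0918 / 0.4584 = 0.2004 ⇒ 0.20
N(d₁) = N(0.20) = 0.5793
Δ_put = e^(−qT)·(N(d₁) − 1) = 0.9406·(0.5793 − 1) = -0.3957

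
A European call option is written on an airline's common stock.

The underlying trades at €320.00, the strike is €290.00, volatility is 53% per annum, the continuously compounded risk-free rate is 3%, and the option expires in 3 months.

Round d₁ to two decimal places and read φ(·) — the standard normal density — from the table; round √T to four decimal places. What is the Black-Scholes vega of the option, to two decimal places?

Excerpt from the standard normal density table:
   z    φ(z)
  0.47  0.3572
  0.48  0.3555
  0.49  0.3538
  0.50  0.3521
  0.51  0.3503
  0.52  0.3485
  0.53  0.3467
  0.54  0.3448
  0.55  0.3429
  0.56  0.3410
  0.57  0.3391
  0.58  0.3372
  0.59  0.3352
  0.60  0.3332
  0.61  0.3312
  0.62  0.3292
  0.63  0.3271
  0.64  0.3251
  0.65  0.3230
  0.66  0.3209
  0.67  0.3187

55.47

σ√T = 0.53·√0.25 = 0.2650
d₁ = [ln(320/290) + (0.03 + 0.53²/2)·0.25] / 0.2650 = [0.0984 + 0.0426] / 0.2650 = 0.5323 ⇒ 0.53
√T = √0.25 = 0.5000
φ(d₁) = φ(0.53) = 0.3467
vega = S·φ(d₁)·√T = 320·0.3467·0.5000 = 55.4720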